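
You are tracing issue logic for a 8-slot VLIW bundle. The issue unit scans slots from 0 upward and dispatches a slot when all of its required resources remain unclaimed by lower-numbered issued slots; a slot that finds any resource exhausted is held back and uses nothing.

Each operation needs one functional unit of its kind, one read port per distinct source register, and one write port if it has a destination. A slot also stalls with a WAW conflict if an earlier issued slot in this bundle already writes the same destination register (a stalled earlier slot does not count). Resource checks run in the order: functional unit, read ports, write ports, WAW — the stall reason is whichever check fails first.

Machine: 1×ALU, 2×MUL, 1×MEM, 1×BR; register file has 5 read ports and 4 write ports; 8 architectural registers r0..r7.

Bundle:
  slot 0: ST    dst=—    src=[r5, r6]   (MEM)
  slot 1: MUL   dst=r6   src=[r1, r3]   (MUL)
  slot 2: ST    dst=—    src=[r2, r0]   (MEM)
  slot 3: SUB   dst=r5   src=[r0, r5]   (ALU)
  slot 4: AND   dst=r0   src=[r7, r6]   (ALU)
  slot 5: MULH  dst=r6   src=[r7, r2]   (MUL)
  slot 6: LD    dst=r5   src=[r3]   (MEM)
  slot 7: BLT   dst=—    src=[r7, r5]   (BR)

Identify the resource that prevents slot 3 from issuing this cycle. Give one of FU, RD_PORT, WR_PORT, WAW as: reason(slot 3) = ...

  0. MEM ⇒ go  {1A/2Mu/0Ld/1B | 3r 4w}
  1. MUL→r6 ⇒ go  {1A/1Mu/0Ld/1B | 1r 3w}
  2. MEM ⇒ no(FU)  {1A/1Mu/0Ld/1B | 1r 3w}
  3. ALU→r5 ⇒ no(RD_PORT)  {1A/1Mu/0Ld/1B | 1r 3w}
  4. ALU→r0 ⇒ no(RD_PORT)  {1A/1Mu/0Ld/1B | 1r 3w}
  5. MUL→r6 ⇒ no(RD_PORT)  {1A/1Mu/0Ld/1B | 1r 3w}
  6. MEM→r5 ⇒ no(FU)  {1A/1Mu/0Ld/1B | 1r 3w}
  7. BR ⇒ no(RD_PORT)  {1A/1Mu/0Ld/1B | 1r 3w}

reason(slot 3) = RD_PORT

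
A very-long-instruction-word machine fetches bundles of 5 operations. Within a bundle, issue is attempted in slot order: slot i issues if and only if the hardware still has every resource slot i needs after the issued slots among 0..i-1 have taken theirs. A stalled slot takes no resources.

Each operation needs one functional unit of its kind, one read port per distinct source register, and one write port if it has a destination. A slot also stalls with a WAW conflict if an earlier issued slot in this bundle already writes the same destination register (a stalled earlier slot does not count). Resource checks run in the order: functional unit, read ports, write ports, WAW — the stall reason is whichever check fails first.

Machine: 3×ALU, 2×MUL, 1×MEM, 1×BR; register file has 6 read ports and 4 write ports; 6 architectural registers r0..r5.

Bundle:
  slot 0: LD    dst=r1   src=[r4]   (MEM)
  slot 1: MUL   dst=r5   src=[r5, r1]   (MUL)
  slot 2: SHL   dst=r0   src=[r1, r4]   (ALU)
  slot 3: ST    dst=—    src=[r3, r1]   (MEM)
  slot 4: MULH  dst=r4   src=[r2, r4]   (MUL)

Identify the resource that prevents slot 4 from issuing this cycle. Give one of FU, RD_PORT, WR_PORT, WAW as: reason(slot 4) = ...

reason(slot 4) = RD_PORT

slot 0 (MEM): ISSUE — free A3,Mu2,Ld0,B1 rp5 wp3
slot 1 (MUL): ISSUE — free A3,Mu1,Ld0,B1 rp3 wp2
slot 2 (ALU): ISSUE — free A2,Mu1,Ld0,B1 rp1 wp1
slot 3 (MEM): stall FU — free A2,Mu1,Ld0,B1 rp1 wp1
slot 4 (MUL): stall RD_PORT — free A2,Mu1,Ld0,B1 rp1 wp1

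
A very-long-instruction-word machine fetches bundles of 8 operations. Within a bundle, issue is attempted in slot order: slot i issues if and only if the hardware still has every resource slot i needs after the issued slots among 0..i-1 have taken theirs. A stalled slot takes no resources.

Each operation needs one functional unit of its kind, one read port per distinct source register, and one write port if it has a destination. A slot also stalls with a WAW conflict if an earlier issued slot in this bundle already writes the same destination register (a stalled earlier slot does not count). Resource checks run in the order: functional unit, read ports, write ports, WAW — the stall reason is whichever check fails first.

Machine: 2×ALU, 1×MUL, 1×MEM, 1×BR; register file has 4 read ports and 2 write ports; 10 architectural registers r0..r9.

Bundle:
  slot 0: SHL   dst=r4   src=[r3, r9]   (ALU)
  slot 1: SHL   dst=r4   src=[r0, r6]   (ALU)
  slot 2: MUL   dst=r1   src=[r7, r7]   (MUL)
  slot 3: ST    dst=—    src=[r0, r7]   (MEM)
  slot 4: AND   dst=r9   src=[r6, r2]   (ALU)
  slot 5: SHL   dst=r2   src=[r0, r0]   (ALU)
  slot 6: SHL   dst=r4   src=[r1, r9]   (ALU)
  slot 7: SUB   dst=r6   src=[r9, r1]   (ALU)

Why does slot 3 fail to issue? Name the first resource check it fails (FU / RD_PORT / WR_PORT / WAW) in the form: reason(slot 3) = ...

slot 0 (ALU): ISSUE — free A1,Mu1,Ld1,B1 rp2 wp1
slot 1 (ALU): stall WAW — free A1,Mu1,Ld1,B1 rp2 wp1
slot 2 (MUL): ISSUE — free A1,Mu0,Ld1,B1 rp1 wp0
slot 3 (MEM): stall RD_PORT — free A1,Mu0,Ld1,B1 rp1 wp0
slot 4 (ALU): stall RD_PORT — free A1,Mu0,Ld1,B1 rp1 wp0
slot 5 (ALU): stall WR_PORT — free A1,Mu0,Ld1,B1 rp1 wp0
slot 6 (ALU): stall RD_PORT — free A1,Mu0,Ld1,B1 rp1 wp0
slot 7 (ALU): stall RD_PORT — free A1,Mu0,Ld1,B1 rp1 wp0

reason(slot 3) = RD_PORT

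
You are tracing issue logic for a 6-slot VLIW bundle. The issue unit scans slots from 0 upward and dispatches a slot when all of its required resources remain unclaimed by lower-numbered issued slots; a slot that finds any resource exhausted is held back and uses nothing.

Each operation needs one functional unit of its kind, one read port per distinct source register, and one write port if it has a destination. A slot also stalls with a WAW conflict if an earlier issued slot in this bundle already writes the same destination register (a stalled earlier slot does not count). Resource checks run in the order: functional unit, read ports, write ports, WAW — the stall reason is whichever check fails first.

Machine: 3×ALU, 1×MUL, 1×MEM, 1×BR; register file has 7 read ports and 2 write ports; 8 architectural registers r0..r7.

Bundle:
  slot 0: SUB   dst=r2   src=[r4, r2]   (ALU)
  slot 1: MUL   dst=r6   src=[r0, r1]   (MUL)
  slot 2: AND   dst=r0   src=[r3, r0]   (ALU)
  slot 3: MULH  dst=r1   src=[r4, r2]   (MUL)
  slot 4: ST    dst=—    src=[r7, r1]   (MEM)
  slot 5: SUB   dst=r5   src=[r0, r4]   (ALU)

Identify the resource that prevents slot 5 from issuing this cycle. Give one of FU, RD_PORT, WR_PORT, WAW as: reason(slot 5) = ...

reason(slot 5) = RD_PORT

slot 0 (ALU): ISSUE — free A2,Mu1,Ld1,B1 rp5 wp1
slot 1 (MUL): ISSUE — free A2,Mu0,Ld1,B1 rp3 wp0
slot 2 (ALU): stall WR_PORT — free A2,Mu0,Ld1,B1 rp3 wp0
slot 3 (MUL): stall FU — free A2,Mu0,Ld1,B1 rp3 wp0
slot 4 (MEM): ISSUE — free A2,Mu0,Ld0,B1 rp1 wp0
slot 5 (ALU): stall RD_PORT — free A2,Mu0,Ld0,B1 rp1 wp0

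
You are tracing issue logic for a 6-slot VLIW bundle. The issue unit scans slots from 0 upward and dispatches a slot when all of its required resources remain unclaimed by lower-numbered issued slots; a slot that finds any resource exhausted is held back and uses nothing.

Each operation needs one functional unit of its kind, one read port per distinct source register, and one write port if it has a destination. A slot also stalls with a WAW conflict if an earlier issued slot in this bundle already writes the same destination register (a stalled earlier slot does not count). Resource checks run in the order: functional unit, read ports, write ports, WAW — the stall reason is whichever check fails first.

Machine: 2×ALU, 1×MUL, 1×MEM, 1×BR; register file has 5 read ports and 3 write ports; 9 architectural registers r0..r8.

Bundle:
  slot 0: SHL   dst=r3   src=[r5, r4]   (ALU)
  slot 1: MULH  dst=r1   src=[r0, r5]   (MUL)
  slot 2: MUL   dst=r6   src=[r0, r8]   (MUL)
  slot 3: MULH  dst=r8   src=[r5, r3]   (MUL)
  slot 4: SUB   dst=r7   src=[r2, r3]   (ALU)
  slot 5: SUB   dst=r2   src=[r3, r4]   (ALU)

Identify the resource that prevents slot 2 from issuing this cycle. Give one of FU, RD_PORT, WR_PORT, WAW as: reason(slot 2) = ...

reason(slot 2) = FU

#0 ALU src=r5,r4 dispatched  <A:1 Mu:1 Ld:1 B:1 rd:3 wr:2>
#1 MUL src=r0,r5 dispatched  <A:1 Mu:0 Ld:1 B:1 rd:1 wr:1>
#2 MUL src=r0,r8 held:FU  <A:1 Mu:0 Ld:1 B:1 rd:1 wr:1>
#3 MUL src=r5,r3 held:FU  <A:1 Mu:0 Ld:1 B:1 rd:1 wr:1>
#4 ALU src=r2,r3 held:RD_PORT  <A:1 Mu:0 Ld:1 B:1 rd:1 wr:1>
#5 ALU src=r3,r4 held:RD_PORT  <A:1 Mu:0 Ld:1 B:1 rd:1 wr:1>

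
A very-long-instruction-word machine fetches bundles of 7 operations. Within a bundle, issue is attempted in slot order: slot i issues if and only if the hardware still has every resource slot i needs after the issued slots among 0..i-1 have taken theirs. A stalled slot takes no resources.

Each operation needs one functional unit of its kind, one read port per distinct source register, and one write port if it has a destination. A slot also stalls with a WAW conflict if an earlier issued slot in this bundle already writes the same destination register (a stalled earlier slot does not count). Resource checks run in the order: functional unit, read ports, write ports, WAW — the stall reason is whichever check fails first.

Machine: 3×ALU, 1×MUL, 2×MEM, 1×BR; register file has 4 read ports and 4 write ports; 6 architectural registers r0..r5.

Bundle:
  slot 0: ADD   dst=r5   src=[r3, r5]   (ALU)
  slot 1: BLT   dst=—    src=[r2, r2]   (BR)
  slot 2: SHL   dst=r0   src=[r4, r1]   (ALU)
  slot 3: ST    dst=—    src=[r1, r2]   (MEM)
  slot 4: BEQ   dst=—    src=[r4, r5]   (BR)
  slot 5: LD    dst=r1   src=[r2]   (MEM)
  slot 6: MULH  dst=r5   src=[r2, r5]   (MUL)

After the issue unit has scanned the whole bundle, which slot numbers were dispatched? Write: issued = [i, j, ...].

issued = [0, 1, 5]

[0] ALU needs rd=2 wr=1: ok; after: ALU=2 MUL=1 MEM=2 BR=1, R=2, W=3
[1] BR needs rd=1 wr=0: ok; after: ALU=2 MUL=1 MEM=2 BR=0, R=1, W=3
[2] ALU needs rd=2 wr=1: RD_PORT; after: ALU=2 MUL=1 MEM=2 BR=0, R=1, W=3
[3] MEM needs rd=2 wr=0: RD_PORT; after: ALU=2 MUL=1 MEM=2 BR=0, R=1, W=3
[4] BR needs rd=2 wr=0: FU; after: ALU=2 MUL=1 MEM=2 BR=0, R=1, W=3
[5] MEM needs rd=1 wr=1: ok; after: ALU=2 MUL=1 MEM=1 BR=0, R=0, W=2
[6] MUL needs rd=2 wr=1: RD_PORT; after: ALU=2 MUL=1 MEM=1 BR=0, R=0, W=2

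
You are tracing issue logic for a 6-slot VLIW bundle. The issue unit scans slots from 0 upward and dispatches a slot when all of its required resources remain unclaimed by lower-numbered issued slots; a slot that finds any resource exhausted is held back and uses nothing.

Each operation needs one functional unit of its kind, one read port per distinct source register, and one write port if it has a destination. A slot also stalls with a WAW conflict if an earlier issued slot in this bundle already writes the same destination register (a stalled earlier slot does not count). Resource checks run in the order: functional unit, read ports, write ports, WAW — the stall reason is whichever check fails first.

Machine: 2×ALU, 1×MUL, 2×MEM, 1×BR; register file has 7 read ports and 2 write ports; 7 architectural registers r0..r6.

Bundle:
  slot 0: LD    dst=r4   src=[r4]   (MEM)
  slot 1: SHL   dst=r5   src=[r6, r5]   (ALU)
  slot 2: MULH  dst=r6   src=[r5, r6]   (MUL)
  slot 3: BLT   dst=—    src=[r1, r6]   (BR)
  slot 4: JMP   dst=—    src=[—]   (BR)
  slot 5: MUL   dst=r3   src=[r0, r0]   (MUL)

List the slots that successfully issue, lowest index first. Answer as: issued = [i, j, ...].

(0) want 1×MEM +1rd +1wr — yes → AL2|MU1|ME1|BR1|rd6|wr1
(1) want 1×ALU +2rd +1wr — yes → AL1|MU1|ME1|BR1|rd4|wr0
(2) want 1×MUL +2rd +1wr — WR_PORT → AL1|MU1|ME1|BR1|rd4|wr0
(3) want 1×BR +2rd +0wr — yes → AL1|MU1|ME1|BR0|rd2|wr0
(4) want 1×BR +0rd +0wr — FU → AL1|MU1|ME1|BR0|rd2|wr0
(5) want 1×MUL +1rd +1wr — WR_PORT → AL1|MU1|ME1|BR0|rd2|wr0

issued = [0, 1, 3]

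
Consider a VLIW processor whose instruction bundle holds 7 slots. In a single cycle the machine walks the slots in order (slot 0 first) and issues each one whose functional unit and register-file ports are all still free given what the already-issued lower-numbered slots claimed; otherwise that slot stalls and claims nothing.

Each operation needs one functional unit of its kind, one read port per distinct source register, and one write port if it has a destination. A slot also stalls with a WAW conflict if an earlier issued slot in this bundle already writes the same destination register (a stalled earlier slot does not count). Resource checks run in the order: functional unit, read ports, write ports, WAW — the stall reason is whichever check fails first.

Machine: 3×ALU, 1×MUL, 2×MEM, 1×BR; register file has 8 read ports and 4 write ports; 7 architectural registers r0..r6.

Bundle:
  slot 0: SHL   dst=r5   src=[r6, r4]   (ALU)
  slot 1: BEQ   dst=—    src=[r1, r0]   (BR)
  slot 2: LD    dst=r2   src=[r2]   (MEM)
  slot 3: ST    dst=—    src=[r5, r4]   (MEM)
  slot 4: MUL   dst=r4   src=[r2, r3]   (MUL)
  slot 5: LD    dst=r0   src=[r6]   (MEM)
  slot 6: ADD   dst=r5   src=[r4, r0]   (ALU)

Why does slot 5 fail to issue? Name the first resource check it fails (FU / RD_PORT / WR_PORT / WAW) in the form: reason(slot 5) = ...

[0] ALU needs rd=2 wr=1: ok; after: ALU=2 MUL=1 MEM=2 BR=1, R=6, W=3
[1] BR needs rd=2 wr=0: ok; after: ALU=2 MUL=1 MEM=2 BR=0, R=4, W=3
[2] MEM needs rd=1 wr=1: ok; after: ALU=2 MUL=1 MEM=1 BR=0, R=3, W=2
[3] MEM needs rd=2 wr=0: ok; after: ALU=2 MUL=1 MEM=0 BR=0, R=1, W=2
[4] MUL needs rd=2 wr=1: RD_PORT; after: ALU=2 MUL=1 MEM=0 BR=0, R=1, W=2
[5] MEM needs rd=1 wr=1: FU; after: ALU=2 MUL=1 MEM=0 BR=0, R=1, W=2
[6] ALU needs rd=2 wr=1: RD_PORT; after: ALU=2 MUL=1 MEM=0 BR=0, R=1, W=2

reason(slot 5) = FU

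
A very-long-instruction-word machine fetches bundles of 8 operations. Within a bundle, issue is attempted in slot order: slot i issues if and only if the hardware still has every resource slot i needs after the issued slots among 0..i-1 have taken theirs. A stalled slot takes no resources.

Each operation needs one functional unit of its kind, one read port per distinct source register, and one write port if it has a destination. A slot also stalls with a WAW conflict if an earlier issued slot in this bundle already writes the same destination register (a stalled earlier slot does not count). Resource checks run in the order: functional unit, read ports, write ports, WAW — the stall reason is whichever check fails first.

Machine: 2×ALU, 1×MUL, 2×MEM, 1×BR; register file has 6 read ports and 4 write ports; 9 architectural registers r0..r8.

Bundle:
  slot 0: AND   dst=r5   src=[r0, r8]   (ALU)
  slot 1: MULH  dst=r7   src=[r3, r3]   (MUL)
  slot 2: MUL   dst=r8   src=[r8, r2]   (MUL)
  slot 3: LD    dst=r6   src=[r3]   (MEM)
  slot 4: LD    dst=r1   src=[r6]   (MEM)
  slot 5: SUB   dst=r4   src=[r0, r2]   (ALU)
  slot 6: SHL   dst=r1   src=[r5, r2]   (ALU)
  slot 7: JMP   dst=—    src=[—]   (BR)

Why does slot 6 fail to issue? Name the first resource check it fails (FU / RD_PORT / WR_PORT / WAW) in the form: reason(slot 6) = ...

reason(slot 6) = RD_PORT

(0) want 1×ALU +2rd +1wr — yes → AL1|MU1|ME2|BR1|rd4|wr3
(1) want 1×MUL +1rd +1wr — yes → AL1|MU0|ME2|BR1|rd3|wr2
(2) want 1×MUL +2rd +1wr — FU → AL1|MU0|ME2|BR1|rd3|wr2
(3) want 1×MEM +1rd +1wr — yes → AL1|MU0|ME1|BR1|rd2|wr1
(4) want 1×MEM +1rd +1wr — yes → AL1|MU0|ME0|BR1|rd1|wr0
(5) want 1×ALU +2rd +1wr — RD_PORT → AL1|MU0|ME0|BR1|rd1|wr0
(6) want 1×ALU +2rd +1wr — RD_PORT → AL1|MU0|ME0|BR1|rd1|wr0
(7) want 1×BR +0rd +0wr — yes → AL1|MU0|ME0|BR0|rd1|wr0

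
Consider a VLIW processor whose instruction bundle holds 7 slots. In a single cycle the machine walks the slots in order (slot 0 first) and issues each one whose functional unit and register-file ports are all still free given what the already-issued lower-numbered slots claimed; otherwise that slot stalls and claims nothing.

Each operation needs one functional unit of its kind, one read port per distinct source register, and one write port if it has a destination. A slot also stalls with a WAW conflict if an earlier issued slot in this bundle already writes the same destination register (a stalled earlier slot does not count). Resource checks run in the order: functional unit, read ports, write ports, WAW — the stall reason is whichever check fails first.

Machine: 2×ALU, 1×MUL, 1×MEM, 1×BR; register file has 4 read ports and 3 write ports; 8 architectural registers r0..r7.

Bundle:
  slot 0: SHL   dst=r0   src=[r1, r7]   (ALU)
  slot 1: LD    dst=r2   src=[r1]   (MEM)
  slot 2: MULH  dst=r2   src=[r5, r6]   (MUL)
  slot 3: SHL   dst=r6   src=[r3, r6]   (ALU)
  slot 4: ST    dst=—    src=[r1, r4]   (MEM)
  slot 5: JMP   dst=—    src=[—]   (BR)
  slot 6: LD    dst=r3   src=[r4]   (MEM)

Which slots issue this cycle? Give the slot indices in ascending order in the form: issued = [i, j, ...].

issued = [0, 1, 5]

slot 0 (ALU): ISSUE — free A1,Mu1,Ld1,B1 rp2 wp2
slot 1 (MEM): ISSUE — free A1,Mu1,Ld0,B1 rp1 wp1
slot 2 (MUL): stall RD_PORT — free A1,Mu1,Ld0,B1 rp1 wp1
slot 3 (ALU): stall RD_PORT — free A1,Mu1,Ld0,B1 rp1 wp1
slot 4 (MEM): stall FU — free A1,Mu1,Ld0,B1 rp1 wp1
slot 5 (BR): ISSUE — free A1,Mu1,Ld0,B0 rp1 wp1
slot 6 (MEM): stall FU — free A1,Mu1,Ld0,B0 rp1 wp1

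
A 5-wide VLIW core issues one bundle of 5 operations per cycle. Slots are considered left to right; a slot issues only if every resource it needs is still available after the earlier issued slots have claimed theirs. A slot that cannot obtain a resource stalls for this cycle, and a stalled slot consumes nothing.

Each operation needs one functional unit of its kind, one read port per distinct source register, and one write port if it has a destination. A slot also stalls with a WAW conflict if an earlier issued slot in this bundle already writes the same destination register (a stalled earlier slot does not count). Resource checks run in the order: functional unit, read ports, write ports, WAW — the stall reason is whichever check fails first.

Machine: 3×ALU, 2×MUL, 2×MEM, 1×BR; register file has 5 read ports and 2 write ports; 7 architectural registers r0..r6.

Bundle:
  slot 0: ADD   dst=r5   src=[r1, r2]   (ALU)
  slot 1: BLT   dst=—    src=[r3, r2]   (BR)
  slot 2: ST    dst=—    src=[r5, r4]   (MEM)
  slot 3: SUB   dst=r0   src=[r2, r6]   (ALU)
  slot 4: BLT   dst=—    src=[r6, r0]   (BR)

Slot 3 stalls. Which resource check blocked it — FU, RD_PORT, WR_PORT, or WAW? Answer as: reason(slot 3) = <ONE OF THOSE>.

  0. ALU→r5 ⇒ go  {2A/2Mu/2Ld/1B | 3r 1w}
  1. BR ⇒ go  {2A/2Mu/2Ld/0B | 1r 1w}
  2. MEM ⇒ no(RD_PORT)  {2A/2Mu/2Ld/0B | 1r 1w}
  3. ALU→r0 ⇒ no(RD_PORT)  {2A/2Mu/2Ld/0B | 1r 1w}
  4. BR ⇒ no(FU)  {2A/2Mu/2Ld/0B | 1r 1w}

reason(slot 3) = RD_PORT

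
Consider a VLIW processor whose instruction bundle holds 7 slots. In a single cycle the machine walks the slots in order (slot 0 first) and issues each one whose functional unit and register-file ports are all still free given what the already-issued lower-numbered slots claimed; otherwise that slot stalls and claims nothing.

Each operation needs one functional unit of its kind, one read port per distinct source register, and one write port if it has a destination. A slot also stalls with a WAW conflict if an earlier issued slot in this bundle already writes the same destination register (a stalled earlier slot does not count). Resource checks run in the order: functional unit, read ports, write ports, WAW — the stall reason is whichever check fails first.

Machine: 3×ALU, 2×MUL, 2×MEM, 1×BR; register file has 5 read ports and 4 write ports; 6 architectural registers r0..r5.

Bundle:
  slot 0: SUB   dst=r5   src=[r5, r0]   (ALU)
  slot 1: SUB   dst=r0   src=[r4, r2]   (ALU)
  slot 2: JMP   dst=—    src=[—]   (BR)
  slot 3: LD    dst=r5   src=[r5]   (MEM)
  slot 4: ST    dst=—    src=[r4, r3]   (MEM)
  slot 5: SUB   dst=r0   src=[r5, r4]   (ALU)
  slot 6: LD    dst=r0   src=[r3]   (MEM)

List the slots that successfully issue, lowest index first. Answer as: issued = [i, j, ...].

slot 0 (ALU): ISSUE — free A2,Mu2,Ld2,B1 rp3 wp3
slot 1 (ALU): ISSUE — free A1,Mu2,Ld2,B1 rp1 wp2
slot 2 (BR): ISSUE — free A1,Mu2,Ld2,B0 rp1 wp2
slot 3 (MEM): stall WAW — free A1,Mu2,Ld2,B0 rp1 wp2
slot 4 (MEM): stall RD_PORT — free A1,Mu2,Ld2,B0 rp1 wp2
slot 5 (ALU): stall RD_PORT — free A1,Mu2,Ld2,B0 rp1 wp2
slot 6 (MEM): stall WAW — free A1,Mu2,Ld2,B0 rp1 wp2

issued = [0, 1, 2]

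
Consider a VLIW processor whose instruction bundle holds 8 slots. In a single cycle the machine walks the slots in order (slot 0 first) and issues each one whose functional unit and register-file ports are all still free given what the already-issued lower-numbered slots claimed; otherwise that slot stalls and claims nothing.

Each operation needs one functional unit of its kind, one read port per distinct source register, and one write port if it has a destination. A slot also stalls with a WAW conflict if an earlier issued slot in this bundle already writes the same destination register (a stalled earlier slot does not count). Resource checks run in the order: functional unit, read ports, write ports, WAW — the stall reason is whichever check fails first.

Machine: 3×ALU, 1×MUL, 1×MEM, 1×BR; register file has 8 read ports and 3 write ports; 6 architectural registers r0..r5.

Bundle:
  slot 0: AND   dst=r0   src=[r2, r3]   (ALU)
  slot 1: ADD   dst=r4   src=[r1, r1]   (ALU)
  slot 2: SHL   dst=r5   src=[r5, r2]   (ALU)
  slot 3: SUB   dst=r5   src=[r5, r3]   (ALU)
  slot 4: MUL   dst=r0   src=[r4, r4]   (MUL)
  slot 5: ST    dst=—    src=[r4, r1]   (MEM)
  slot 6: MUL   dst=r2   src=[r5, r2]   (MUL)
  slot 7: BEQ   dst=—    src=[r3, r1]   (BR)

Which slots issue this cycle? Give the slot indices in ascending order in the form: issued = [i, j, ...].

#0 ALU src=r2,r3 dispatched  <A:2 Mu:1 Ld:1 B:1 rd:6 wr:2>
#1 ALU src=r1,r1 dispatched  <A:1 Mu:1 Ld:1 B:1 rd:5 wr:1>
#2 ALU src=r5,r2 dispatched  <A:0 Mu:1 Ld:1 B:1 rd:3 wr:0>
#3 ALU src=r5,r3 held:FU  <A:0 Mu:1 Ld:1 B:1 rd:3 wr:0>
#4 MUL src=r4,r4 held:WR_PORT  <A:0 Mu:1 Ld:1 B:1 rd:3 wr:0>
#5 MEM src=r4,r1 dispatched  <A:0 Mu:1 Ld:0 B:1 rd:1 wr:0>
#6 MUL src=r5,r2 held:RD_PORT  <A:0 Mu:1 Ld:0 B:1 rd:1 wr:0>
#7 BR src=r3,r1 held:RD_PORT  <A:0 Mu:1 Ld:0 B:1 rd:1 wr:0>

issued = [0, 1, 2, 5]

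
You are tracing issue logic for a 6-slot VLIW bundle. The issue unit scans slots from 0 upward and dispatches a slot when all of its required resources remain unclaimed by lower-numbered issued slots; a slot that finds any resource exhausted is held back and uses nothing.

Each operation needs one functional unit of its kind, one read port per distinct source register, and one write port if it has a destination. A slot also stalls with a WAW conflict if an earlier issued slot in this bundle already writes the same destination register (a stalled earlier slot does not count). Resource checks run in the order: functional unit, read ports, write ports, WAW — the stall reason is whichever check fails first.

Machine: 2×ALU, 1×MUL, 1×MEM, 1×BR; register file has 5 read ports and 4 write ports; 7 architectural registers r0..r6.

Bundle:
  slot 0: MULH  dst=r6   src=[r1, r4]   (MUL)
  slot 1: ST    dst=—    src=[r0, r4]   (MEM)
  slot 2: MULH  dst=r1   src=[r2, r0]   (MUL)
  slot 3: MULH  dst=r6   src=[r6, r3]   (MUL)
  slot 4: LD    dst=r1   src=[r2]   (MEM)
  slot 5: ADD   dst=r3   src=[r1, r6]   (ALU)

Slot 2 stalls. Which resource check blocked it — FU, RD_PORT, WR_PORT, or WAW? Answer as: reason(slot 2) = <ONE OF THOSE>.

#0 MUL src=r1,r4 dispatched  <A:2 Mu:0 Ld:1 B:1 rd:3 wr:3>
#1 MEM src=r0,r4 dispatched  <A:2 Mu:0 Ld:0 B:1 rd:1 wr:3>
#2 MUL src=r2,r0 held:FU  <A:2 Mu:0 Ld:0 B:1 rd:1 wr:3>
#3 MUL src=r6,r3 held:FU  <A:2 Mu:0 Ld:0 B:1 rd:1 wr:3>
#4 MEM src=r2 held:FU  <A:2 Mu:0 Ld:0 B:1 rd:1 wr:3>
#5 ALU src=r1,r6 held:RD_PORT  <A:2 Mu:0 Ld:0 B:1 rd:1 wr:3>

reason(slot 2) = FU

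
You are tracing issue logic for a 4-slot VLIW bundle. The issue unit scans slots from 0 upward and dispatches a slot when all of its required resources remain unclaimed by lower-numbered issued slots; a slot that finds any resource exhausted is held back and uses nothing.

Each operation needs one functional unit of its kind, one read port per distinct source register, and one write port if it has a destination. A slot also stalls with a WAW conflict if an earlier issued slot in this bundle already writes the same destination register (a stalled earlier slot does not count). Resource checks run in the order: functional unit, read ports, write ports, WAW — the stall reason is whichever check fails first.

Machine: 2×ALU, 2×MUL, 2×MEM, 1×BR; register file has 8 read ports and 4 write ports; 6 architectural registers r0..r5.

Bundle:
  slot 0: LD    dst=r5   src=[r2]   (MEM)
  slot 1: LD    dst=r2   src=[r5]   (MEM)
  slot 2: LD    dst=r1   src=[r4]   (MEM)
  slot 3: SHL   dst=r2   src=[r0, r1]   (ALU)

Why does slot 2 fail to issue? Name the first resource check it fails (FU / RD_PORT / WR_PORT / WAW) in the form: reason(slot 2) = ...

[0] MEM needs rd=1 wr=1: ok; after: ALU=2 MUL=2 MEM=1 BR=1, R=7, W=3
[1] MEM needs rd=1 wr=1: ok; after: ALU=2 MUL=2 MEM=0 BR=1, R=6, W=2
[2] MEM needs rd=1 wr=1: FU; after: ALU=2 MUL=2 MEM=0 BR=1, R=6, W=2
[3] ALU needs rd=2 wr=1: WAW; after: ALU=2 MUL=2 MEM=0 BR=1, R=6, W=2

reason(slot 2) = FU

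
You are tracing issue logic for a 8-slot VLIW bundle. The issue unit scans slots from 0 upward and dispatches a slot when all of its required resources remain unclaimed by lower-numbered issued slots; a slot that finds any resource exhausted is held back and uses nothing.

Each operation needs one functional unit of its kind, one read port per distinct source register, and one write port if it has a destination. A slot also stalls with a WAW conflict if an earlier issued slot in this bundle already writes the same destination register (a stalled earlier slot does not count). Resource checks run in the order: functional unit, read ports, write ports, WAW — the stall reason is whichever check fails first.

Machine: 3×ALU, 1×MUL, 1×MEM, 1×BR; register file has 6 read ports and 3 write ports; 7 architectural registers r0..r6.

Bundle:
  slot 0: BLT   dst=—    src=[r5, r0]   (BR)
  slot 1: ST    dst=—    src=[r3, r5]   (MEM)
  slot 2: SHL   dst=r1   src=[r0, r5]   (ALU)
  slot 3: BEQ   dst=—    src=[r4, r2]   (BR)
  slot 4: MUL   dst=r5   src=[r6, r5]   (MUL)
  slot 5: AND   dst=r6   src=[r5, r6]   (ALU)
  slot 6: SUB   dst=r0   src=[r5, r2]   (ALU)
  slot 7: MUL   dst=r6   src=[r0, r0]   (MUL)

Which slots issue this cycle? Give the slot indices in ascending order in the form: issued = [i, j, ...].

[0] BR needs rd=2 wr=0: ok; after: ALU=3 MUL=1 MEM=1 BR=0, R=4, W=3
[1] MEM needs rd=2 wr=0: ok; after: ALU=3 MUL=1 MEM=0 BR=0, R=2, W=3
[2] ALU needs rd=2 wr=1: ok; after: ALU=2 MUL=1 MEM=0 BR=0, R=0, W=2
[3] BR needs rd=2 wr=0: FU; after: ALU=2 MUL=1 MEM=0 BR=0, R=0, W=2
[4] MUL needs rd=2 wr=1: RD_PORT; after: ALU=2 MUL=1 MEM=0 BR=0, R=0, W=2
[5] ALU needs rd=2 wr=1: RD_PORT; after: ALU=2 MUL=1 MEM=0 BR=0, R=0, W=2
[6] ALU needs rd=2 wr=1: RD_PORT; after: ALU=2 MUL=1 MEM=0 BR=0, R=0, W=2
[7] MUL needs rd=1 wr=1: RD_PORT; after: ALU=2 MUL=1 MEM=0 BR=0, R=0, W=2

issued = [0, 1, 2]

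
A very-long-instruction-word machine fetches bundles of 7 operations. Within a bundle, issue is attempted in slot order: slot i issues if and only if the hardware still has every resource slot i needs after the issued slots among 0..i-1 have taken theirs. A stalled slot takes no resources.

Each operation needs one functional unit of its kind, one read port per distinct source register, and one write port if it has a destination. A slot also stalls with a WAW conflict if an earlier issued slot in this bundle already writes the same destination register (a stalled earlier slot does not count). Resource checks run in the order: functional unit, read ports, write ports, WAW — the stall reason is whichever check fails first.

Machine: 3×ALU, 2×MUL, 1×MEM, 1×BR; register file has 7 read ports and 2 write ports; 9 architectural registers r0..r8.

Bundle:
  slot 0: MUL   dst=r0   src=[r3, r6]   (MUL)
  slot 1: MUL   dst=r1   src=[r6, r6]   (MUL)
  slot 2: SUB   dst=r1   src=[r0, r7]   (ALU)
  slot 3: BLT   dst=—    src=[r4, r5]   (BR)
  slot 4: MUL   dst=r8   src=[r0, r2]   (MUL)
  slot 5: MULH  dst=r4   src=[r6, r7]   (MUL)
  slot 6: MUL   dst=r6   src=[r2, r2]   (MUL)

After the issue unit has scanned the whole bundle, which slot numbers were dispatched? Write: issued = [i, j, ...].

  0. MUL→r0 ⇒ go  {3A/1Mu/1Ld/1B | 5r 1w}
  1. MUL→r1 ⇒ go  {3A/0Mu/1Ld/1B | 4r 0w}
  2. ALU→r1 ⇒ no(WR_PORT)  {3A/0Mu/1Ld/1B | 4r 0w}
  3. BR ⇒ go  {3A/0Mu/1Ld/0B | 2r 0w}
  4. MUL→r8 ⇒ no(FU)  {3A/0Mu/1Ld/0B | 2r 0w}
  5. MUL→r4 ⇒ no(FU)  {3A/0Mu/1Ld/0B | 2r 0w}
  6. MUL→r6 ⇒ no(FU)  {3A/0Mu/1Ld/0B | 2r 0w}

issued = [0, 1, 3]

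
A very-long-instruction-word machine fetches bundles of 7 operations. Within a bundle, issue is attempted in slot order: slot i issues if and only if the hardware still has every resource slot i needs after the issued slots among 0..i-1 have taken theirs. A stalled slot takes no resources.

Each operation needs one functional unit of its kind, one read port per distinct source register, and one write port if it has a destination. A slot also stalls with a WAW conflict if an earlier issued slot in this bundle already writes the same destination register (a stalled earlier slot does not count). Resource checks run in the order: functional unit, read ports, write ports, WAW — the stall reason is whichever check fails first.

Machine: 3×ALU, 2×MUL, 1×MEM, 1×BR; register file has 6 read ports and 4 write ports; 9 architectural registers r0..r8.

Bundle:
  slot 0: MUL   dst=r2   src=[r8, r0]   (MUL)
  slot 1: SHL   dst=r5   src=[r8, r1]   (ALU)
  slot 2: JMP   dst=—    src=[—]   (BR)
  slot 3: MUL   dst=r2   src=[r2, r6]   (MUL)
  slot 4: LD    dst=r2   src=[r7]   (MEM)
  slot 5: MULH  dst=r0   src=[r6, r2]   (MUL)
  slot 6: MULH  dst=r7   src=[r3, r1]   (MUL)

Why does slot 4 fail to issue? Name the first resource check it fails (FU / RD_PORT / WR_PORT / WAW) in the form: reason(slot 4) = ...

reason(slot 4) = WAW

#0 MUL src=r8,r0 dispatched  <A:3 Mu:1 Ld:1 B:1 rd:4 wr:3>
#1 ALU src=r8,r1 dispatched  <A:2 Mu:1 Ld:1 B:1 rd:2 wr:2>
#2 BR src=- dispatched  <A:2 Mu:1 Ld:1 B:0 rd:2 wr:2>
#3 MUL src=r2,r6 held:WAW  <A:2 Mu:1 Ld:1 B:0 rd:2 wr:2>
#4 MEM src=r7 held:WAW  <A:2 Mu:1 Ld:1 B:0 rd:2 wr:2>
#5 MUL src=r6,r2 dispatched  <A:2 Mu:0 Ld:1 B:0 rd:0 wr:1>
#6 MUL src=r3,r1 held:FU  <A:2 Mu:0 Ld:1 B:0 rd:0 wr:1>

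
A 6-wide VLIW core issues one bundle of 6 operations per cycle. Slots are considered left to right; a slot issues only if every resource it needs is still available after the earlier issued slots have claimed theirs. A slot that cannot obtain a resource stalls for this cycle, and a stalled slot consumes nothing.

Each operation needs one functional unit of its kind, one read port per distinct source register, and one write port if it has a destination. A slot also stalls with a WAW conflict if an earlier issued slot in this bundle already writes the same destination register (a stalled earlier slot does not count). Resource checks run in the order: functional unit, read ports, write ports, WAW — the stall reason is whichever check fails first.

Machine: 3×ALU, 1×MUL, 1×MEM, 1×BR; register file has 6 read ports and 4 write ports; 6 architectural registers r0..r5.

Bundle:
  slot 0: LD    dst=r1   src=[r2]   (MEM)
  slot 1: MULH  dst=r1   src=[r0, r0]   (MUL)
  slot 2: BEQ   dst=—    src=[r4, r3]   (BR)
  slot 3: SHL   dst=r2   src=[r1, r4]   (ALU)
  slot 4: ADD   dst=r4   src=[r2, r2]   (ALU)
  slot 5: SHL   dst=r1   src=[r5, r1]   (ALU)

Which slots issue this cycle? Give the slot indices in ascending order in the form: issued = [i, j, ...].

issued = [0, 2, 3, 4]

[0] MEM needs rd=1 wr=1: ok; after: ALU=3 MUL=1 MEM=0 BR=1, R=5, W=3
[1] MUL needs rd=1 wr=1: WAW; after: ALU=3 MUL=1 MEM=0 BR=1, R=5, W=3
[2] BR needs rd=2 wr=0: ok; after: ALU=3 MUL=1 MEM=0 BR=0, R=3, W=3
[3] ALU needs rd=2 wr=1: ok; after: ALU=2 MUL=1 MEM=0 BR=0, R=1, W=2
[4] ALU needs rd=1 wr=1: ok; after: ALU=1 MUL=1 MEM=0 BR=0, R=0, W=1
[5] ALU needs rd=2 wr=1: RD_PORT; after: ALU=1 MUL=1 MEM=0 BR=0, R=0, W=1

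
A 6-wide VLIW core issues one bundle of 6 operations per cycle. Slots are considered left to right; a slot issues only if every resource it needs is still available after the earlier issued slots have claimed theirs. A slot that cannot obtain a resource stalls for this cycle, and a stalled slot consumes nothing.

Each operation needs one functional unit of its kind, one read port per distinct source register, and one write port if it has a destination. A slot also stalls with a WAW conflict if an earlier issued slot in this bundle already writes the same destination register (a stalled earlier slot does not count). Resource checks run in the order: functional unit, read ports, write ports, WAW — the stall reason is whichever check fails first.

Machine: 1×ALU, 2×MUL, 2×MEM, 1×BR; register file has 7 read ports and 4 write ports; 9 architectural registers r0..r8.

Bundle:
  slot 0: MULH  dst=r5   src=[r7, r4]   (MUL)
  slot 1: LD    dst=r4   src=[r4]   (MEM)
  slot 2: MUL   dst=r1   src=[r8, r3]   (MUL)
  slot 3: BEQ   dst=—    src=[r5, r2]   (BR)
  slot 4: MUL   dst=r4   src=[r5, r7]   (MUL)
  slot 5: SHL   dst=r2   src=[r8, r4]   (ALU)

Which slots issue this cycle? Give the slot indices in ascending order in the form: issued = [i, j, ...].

(0) want 1×MUL +2rd +1wr — yes → AL1|MU1|ME2|BR1|rd5|wr3
(1) want 1×MEM +1rd +1wr — yes → AL1|MU1|ME1|BR1|rd4|wr2
(2) want 1×MUL +2rd +1wr — yes → AL1|MU0|ME1|BR1|rd2|wr1
(3) want 1×BR +2rd +0wr — yes → AL1|MU0|ME1|BR0|rd0|wr1
(4) want 1×MUL +2rd +1wr — FU → AL1|MU0|ME1|BR0|rd0|wr1
(5) want 1×ALU +2rd +1wr — RD_PORT → AL1|MU0|ME1|BR0|rd0|wr1

issued = [0, 1, 2, 3]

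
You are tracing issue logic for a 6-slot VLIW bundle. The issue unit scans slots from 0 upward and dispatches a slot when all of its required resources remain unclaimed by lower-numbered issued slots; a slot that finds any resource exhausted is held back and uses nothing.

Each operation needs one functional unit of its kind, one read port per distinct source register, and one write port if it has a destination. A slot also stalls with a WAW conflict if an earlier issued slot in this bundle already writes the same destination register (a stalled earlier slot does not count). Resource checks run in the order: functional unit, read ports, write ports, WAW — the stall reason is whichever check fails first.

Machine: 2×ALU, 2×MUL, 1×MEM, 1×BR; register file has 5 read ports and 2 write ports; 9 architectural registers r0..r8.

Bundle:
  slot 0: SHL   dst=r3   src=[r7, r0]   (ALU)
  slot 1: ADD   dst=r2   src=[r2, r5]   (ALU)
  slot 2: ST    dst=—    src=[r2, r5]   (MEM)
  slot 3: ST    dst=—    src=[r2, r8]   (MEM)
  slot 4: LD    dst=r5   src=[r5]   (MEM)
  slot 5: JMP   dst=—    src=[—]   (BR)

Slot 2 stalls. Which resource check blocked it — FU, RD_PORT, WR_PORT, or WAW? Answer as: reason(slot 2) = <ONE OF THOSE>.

slot 0 (ALU): ISSUE — free A1,Mu2,Ld1,B1 rp3 wp1
slot 1 (ALU): ISSUE — free A0,Mu2,Ld1,B1 rp1 wp0
slot 2 (MEM): stall RD_PORT — free A0,Mu2,Ld1,B1 rp1 wp0
slot 3 (MEM): stall RD_PORT — free A0,Mu2,Ld1,B1 rp1 wp0
slot 4 (MEM): stall WR_PORT — free A0,Mu2,Ld1,B1 rp1 wp0
slot 5 (BR): ISSUE — free A0,Mu2,Ld1,B0 rp1 wp0

reason(slot 2) = RD_PORT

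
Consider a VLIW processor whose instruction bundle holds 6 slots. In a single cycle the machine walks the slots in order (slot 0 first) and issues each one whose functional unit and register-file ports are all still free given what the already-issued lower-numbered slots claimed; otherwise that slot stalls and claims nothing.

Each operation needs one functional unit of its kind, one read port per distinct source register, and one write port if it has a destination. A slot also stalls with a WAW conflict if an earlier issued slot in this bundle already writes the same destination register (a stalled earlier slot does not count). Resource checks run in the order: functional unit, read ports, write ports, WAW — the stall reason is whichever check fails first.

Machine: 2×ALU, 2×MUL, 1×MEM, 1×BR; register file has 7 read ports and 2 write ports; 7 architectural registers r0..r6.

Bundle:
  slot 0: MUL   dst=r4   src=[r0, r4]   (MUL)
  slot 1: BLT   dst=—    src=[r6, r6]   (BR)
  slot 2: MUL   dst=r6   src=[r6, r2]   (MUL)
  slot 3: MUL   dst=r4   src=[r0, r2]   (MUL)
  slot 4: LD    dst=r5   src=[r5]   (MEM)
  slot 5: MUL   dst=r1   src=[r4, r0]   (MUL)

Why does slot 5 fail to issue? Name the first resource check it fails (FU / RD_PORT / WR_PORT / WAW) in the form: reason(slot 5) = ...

#0 MUL src=r0,r4 dispatched  <A:2 Mu:1 Ld:1 B:1 rd:5 wr:1>
#1 BR src=r6,r6 dispatched  <A:2 Mu:1 Ld:1 B:0 rd:4 wr:1>
#2 MUL src=r6,r2 dispatched  <A:2 Mu:0 Ld:1 B:0 rd:2 wr:0>
#3 MUL src=r0,r2 held:FU  <A:2 Mu:0 Ld:1 B:0 rd:2 wr:0>
#4 MEM src=r5 held:WR_PORT  <A:2 Mu:0 Ld:1 B:0 rd:2 wr:0>
#5 MUL src=r4,r0 held:FU  <A:2 Mu:0 Ld:1 B:0 rd:2 wr:0>

reason(slot 5) = FU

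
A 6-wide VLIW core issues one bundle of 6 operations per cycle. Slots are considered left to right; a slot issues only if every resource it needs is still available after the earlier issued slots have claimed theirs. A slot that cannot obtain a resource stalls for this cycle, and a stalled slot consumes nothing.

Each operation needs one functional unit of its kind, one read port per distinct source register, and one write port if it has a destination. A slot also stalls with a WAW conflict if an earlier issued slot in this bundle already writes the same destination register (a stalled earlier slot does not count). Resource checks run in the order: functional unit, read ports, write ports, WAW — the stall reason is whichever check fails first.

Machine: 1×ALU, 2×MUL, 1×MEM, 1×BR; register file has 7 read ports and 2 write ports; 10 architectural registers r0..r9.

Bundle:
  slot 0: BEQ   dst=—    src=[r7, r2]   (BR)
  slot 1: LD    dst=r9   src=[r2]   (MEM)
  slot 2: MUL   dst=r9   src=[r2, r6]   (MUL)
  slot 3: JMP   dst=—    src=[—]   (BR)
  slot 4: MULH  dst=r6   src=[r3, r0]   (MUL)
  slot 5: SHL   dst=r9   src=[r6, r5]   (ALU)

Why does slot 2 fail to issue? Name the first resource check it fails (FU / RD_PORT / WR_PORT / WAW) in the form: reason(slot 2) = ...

reason(slot 2) = WAW

  0. BR ⇒ go  {1A/2Mu/1Ld/0B | 5r 2w}
  1. MEM→r9 ⇒ go  {1A/2Mu/0Ld/0B | 4r 1w}
  2. MUL→r9 ⇒ no(WAW)  {1A/2Mu/0Ld/0B | 4r 1w}
  3. BR ⇒ no(FU)  {1A/2Mu/0Ld/0B | 4r 1w}
  4. MUL→r6 ⇒ go  {1A/1Mu/0Ld/0B | 2r 0w}
  5. ALU→r9 ⇒ no(WR_PORT)  {1A/1Mu/0Ld/0B | 2r 0w}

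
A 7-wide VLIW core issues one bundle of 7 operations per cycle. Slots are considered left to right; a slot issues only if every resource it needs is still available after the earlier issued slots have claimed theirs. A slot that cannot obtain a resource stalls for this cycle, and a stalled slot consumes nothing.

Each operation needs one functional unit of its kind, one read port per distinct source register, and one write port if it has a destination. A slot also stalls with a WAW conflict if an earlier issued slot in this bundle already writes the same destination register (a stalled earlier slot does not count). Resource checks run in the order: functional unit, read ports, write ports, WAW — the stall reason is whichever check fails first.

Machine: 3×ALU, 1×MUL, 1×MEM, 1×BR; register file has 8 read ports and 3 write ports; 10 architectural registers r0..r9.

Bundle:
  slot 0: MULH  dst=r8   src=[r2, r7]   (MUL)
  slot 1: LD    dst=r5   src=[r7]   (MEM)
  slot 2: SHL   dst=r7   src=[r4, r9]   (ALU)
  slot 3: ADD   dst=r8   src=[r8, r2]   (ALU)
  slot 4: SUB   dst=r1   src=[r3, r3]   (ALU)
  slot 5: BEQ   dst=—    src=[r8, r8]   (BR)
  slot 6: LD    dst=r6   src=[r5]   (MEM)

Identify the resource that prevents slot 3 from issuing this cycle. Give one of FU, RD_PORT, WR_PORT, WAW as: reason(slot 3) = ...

reason(slot 3) = WR_PORT

  0. MUL→r8 ⇒ go  {3A/0Mu/1Ld/1B | 6r 2w}
  1. MEM→r5 ⇒ go  {3A/0Mu/0Ld/1B | 5r 1w}
  2. ALU→r7 ⇒ go  {2A/0Mu/0Ld/1B | 3r 0w}
  3. ALU→r8 ⇒ no(WR_PORT)  {2A/0Mu/0Ld/1B | 3r 0w}
  4. ALU→r1 ⇒ no(WR_PORT)  {2A/0Mu/0Ld/1B | 3r 0w}
  5. BR ⇒ go  {2A/0Mu/0Ld/0B | 2r 0w}
  6. MEM→r6 ⇒ no(FU)  {2A/0Mu/0Ld/0B | 2r 0w}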